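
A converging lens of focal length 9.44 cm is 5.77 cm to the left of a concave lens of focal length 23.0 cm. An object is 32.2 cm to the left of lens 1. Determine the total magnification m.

m = -0.619

Lens 1: 1/d_i1 = 1/(9.44) − 1/(32.2) = 0.07488, so d_i1 = 13.36 cm; m₁ = −d_i1/d_o1 = -0.4149.
d_o2 = 5.77 − (13.36) = -7.590 cm (virtual object).
f₂ = −23.0 cm (diverging).
Lens 2: 1/d_i2 = 1/(-23.0) − 1/(-7.590) = 0.08827, so d_i2 = 11.33 cm; m₂ = −d_i2/d_o2 = +1.493.
m = m₁·m₂ = (-0.4149)(+1.493) = -0.619.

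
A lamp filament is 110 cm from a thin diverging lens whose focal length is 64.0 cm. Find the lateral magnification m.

For a diverging lens, f = -64.0 cm.
1/d_i = 1/f − 1/d_o = 1/(-64.00) − 1/(110) = -0.02472, so d_i = -40.46 cm.
m = −d_i/d_o = −(-40.46)/(110) = +0.368.
The image is virtual, upright and reduced, on the same side as the object.

m = +0.368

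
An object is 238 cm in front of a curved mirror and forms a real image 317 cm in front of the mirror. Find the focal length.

f = 136 cm (concave)

Real image ⇒ d_i = +317 cm.
1/f = 1/d_o + 1/d_i = 1/(238) + 1/(317) = 0.007356, so f = 136 cm.
Since f is positive, the curved mirror is concave.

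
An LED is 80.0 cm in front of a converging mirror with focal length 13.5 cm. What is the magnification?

1/d_i = 1/f − 1/d_o = 1/(13.50) − 1/(80.0) = 0.06157, so d_i = 16.24 cm.
m = −d_i/d_o = −(16.24)/(80.0) = -0.203.
The image is real, inverted and reduced, in front of the mirror.

m = -0.203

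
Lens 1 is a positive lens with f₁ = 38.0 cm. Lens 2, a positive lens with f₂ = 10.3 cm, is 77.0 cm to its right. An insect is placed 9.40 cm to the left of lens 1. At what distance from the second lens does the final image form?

11.6 cm

Lens 1: 1/d_i1 = 1/f₁ − 1/d_o1 = 1/(38.0) − 1/(9.40) = -0.08007, so d_i1 = -12.49 cm.
The intermediate image is 12.49 cm to the left of lens 1 (virtual), which is 77.0 − (-12.49) = 89.49 cm to the left of lens 2, so d_o2 = +89.49 cm.
Lens 2: 1/d_i2 = 1/f₂ − 1/d_o2 = 1/(10.3) − 1/(89.49) = 0.08591, so d_i2 = 11.6 cm.
The final image is real, 11.6 cm to the right of lens 2 (overall magnification ≈ -0.17).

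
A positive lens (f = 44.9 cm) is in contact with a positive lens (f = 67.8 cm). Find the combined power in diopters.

P₁ = 1/f₁ = 1/(0.449 m) = +2.227 D; P₂ = 1/f₂ = 1/(0.678 m) = +1.475 D.
For thin lenses in contact, P = P₁ + P₂ = (+2.227) + (+1.475) = +3.70 D.

P = +3.70 D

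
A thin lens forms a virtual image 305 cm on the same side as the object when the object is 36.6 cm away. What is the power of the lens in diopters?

P = +2.40 D

Virtual image ⇒ d_i = −305 cm.
1/f = 1/d_o + 1/d_i = 1/(36.6) + 1/(-305) = 0.02404 cm⁻¹.
f = 41.59 cm = 0.4159 m, so P = 1/f = +2.40 D.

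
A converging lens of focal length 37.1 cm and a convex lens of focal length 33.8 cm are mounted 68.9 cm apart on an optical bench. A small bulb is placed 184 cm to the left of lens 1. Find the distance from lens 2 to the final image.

66.7 cm

Lens 1: 1/d_i1 = 1/f₁ − 1/d_o1 = 1/(37.1) − 1/(184) = 0.02152, so d_i1 = 46.47 cm.
The intermediate image is 46.47 cm to the right of lens 1, which is 68.9 − (46.47) = 22.43 cm to the left of lens 2, so d_o2 = +22.43 cm.
Lens 2: 1/d_i2 = 1/f₂ − 1/d_o2 = 1/(33.8) − 1/(22.43) = -0.01500, so d_i2 = -66.7 cm.
The final image is virtual, 66.7 cm to the left of lens 2 (overall magnification ≈ -0.75).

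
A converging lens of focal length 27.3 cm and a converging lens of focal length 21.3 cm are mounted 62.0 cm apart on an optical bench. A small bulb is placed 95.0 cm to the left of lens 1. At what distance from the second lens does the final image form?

Lens 1: 1/d_i1 = 1/f₁ − 1/d_o1 = 1/(27.3) − 1/(95.0) = 0.02610, so d_i1 = 38.31 cm.
The intermediate image is 38.31 cm to the right of lens 1, which is 62.0 − (38.31) = 23.69 cm to the left of lens 2, so d_o2 = +23.69 cm.
Lens 2: 1/d_i2 = 1/f₂ − 1/d_o2 = 1/(21.3) − 1/(23.69) = 0.004736, so d_i2 = 211 cm.
The final image is real, 211 cm to the right of lens 2 (overall magnification ≈ 3.6).

211 cm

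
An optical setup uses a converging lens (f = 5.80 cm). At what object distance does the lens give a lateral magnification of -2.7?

m = −d_i/d_o ⇒ d_i = −m·d_o.
1/f = 1/d_o + 1/d_i = 1/d_o − 1/(m·d_o) = (1 − 1/m)/d_o, so d_o = f(1 − 1/m) = (5.800)(1 − 1/(-2.7)) = 7.95 cm.

7.95 cm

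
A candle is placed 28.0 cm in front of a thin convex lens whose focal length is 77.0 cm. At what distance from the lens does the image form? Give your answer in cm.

Thin-lens equation: 1/s_i = 1/f − 1/s_o = 1/(77.00) − 1/(28.0) = 0.01299 − 0.03571 = -0.02273, so s_i = -44.0 cm.
The image is virtual, upright and enlarged, on the same side as the object.

44.0 cm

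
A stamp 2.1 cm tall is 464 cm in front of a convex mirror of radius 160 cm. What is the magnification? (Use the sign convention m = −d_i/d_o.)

m = +0.147

f = R/2 = 160/2 = 80.00 cm; for a convex mirror, f = -80.00 cm.
1/d_i = 1/f − 1/d_o = 1/(-80.00) − 1/(464) = -0.01466, so d_i = -68.24 cm.
m = −d_i/d_o = −(-68.24)/(464) = +0.147.
The image is virtual, upright and reduced, behind the mirror.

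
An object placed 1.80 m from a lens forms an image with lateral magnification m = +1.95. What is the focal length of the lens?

f = 3.69 m (converging)

m = −d_i/d_o ⇒ d_i = −m·d_o = −(+1.95)·(1.80) = -3.510 m.
1/f = 1/d_o + 1/d_i = 1/(1.80) + 1/(-3.510) = 0.2707, so f = 3.69 m.
Since f is positive, the lens is converging.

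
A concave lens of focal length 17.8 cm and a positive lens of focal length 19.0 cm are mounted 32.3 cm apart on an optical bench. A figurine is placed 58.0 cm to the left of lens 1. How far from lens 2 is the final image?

Lens 1 is diverging, so f₁ = −17.8 cm.
Lens 1: 1/d_i1 = 1/f₁ − 1/d_o1 = 1/(-17.8) − 1/(58.0) = -0.07342, so d_i1 = -13.62 cm.
The intermediate image is 13.62 cm to the left of lens 1 (virtual), which is 32.3 − (-13.62) = 45.92 cm to the left of lens 2, so d_o2 = +45.92 cm.
Lens 2: 1/d_i2 = 1/f₂ − 1/d_o2 = 1/(19.0) − 1/(45.92) = 0.03085, so d_i2 = 32.4 cm.
The final image is real, 32.4 cm to the right of lens 2 (overall magnification ≈ -0.17).

32.4 cm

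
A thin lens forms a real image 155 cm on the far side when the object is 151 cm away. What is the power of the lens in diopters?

d_i = +155 cm.
1/f = 1/d_o + 1/d_i = 1/(151) + 1/(155) = 0.01307 cm⁻¹.
f = 76.49 cm = 0.7649 m, so P = 1/f = +1.31 D.

P = +1.31 D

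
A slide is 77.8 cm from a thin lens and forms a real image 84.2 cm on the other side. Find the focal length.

Real image ⇒ d_i = +84.2 cm.
1/f = 1/d_o + 1/d_i = 1/(77.8) + 1/(84.2) = 0.02473, so f = 40.4 cm.
Since f is positive, the thin lens is converging.

f = 40.4 cm (converging)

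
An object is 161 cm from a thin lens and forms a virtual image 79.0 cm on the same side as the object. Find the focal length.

Virtual image ⇒ d_i = −79.0 cm.
1/f = 1/d_o + 1/d_i = 1/(161) + 1/(-79.0) = -0.006447, so f = -155 cm.
Since f is negative, the thin lens is diverging.

f = -155 cm (diverging)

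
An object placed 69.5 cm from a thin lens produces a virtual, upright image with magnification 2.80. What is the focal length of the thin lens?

m = −d_i/d_o ⇒ d_i = −m·d_o = −(+2.80)·(69.5) = -194.6 cm.
1/f = 1/d_o + 1/d_i = 1/(69.5) + 1/(-194.6) = 0.009250, so f = 108 cm.
Since f is positive, the thin lens is converging.

f = 108 cm (converging)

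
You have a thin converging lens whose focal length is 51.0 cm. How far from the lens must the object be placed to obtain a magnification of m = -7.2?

58.1 cm

m = −d_i/d_o ⇒ d_i = −m·d_o.
1/f = 1/d_o + 1/d_i = 1/d_o − 1/(m·d_o) = (1 − 1/m)/d_o, so d_o = f(1 − 1/m) = (51.00)(1 − 1/(-7.2)) = 58.1 cm.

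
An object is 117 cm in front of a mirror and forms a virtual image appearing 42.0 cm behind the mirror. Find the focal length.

Virtual image ⇒ d_i = −42.0 cm.
1/f = 1/d_o + 1/d_i = 1/(117) + 1/(-42.0) = -0.01526, so f = -65.5 cm.
Since f is negative, the mirror is convex.

f = -65.5 cm (convex)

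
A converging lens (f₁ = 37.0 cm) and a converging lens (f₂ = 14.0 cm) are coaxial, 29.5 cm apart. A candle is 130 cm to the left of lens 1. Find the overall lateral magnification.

m = -0.154

Lens 1: 1/d_i1 = 1/(37.0) − 1/(130) = 0.01933, so d_i1 = 51.72 cm; m₁ = −d_i1/d_o1 = -0.3978.
d_o2 = 29.5 − (51.72) = -22.22 cm (virtual object).
Lens 2: 1/d_i2 = 1/(14.0) − 1/(-22.22) = 0.1164, so d_i2 = 8.589 cm; m₂ = −d_i2/d_o2 = +0.3865.
m = m₁·m₂ = (-0.3978)(+0.3865) = -0.154.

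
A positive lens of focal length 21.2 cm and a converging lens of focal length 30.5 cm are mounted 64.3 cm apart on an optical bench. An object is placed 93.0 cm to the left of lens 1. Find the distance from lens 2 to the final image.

Lens 1: 1/d_i1 = 1/f₁ − 1/d_o1 = 1/(21.2) − 1/(93.0) = 0.03642, so d_i1 = 27.46 cm.
The intermediate image is 27.46 cm to the right of lens 1, which is 64.3 − (27.46) = 36.84 cm to the left of lens 2, so d_o2 = +36.84 cm.
Lens 2: 1/d_i2 = 1/f₂ − 1/d_o2 = 1/(30.5) − 1/(36.84) = 0.005642, so d_i2 = 177 cm.
The final image is real, 177 cm to the right of lens 2 (overall magnification ≈ 1.4).

177 cm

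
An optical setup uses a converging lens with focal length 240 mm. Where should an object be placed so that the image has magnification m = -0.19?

m = −d_i/d_o ⇒ d_i = −m·d_o.
1/f = 1/d_o + 1/d_i = 1/d_o − 1/(m·d_o) = (1 − 1/m)/d_o, so d_o = f(1 − 1/m) = (240.0)(1 − 1/(-0.19)) = 1500 mm.

1500 mm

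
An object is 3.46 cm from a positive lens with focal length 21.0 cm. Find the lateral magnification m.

1/d_i = 1/f − 1/d_o = 1/(21.00) − 1/(3.46) = -0.2414, so d_i = -4.143 cm.
m = −d_i/d_o = −(-4.143)/(3.46) = +1.20.
The image is virtual, upright and enlarged, on the same side as the object.

m = +1.20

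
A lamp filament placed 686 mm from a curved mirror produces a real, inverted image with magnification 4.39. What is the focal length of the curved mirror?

m = −d_i/d_o ⇒ d_i = −m·d_o = −(-4.39)·(686) = 3012 mm.
1/f = 1/d_o + 1/d_i = 1/(686) + 1/(3012) = 0.001790, so f = 559 mm.
Since f is positive, the curved mirror is concave.

f = 559 mm (concave)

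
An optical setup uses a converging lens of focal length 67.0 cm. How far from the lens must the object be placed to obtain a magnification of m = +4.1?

m = −d_i/d_o ⇒ d_i = −m·d_o.
1/f = 1/d_o + 1/d_i = 1/d_o − 1/(m·d_o) = (1 − 1/m)/d_o, so d_o = f(1 − 1/m) = (67.00)(1 − 1/(+4.1)) = 50.7 cm.

50.7 cm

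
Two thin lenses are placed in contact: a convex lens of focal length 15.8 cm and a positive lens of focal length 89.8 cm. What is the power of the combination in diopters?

P₁ = 1/f₁ = 1/(0.158 m) = +6.329 D; P₂ = 1/f₂ = 1/(0.898 m) = +1.114 D.
For thin lenses in contact, P = P₁ + P₂ = (+6.329) + (+1.114) = +7.44 D.

P = +7.44 D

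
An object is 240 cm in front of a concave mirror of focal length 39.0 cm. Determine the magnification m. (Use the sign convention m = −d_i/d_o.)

1/d_i = 1/f − 1/d_o = 1/(39.00) − 1/(240) = 0.02147, so d_i = 46.57 cm.
m = −d_i/d_o = −(46.57)/(240) = -0.194.
The image is real, inverted and reduced, in front of the mirror.

m = -0.194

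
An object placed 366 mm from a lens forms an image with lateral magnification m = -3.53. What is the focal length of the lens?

f = 285 mm (converging)

m = −d_i/d_o ⇒ d_i = −m·d_o = −(-3.53)·(366) = 1292 mm.
1/f = 1/d_o + 1/d_i = 1/(366) + 1/(1292) = 0.003506, so f = 285 mm.
Since f is positive, the lens is converging.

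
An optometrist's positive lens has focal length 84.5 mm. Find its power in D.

P = +11.8 D

f = 8.45 cm = 0.0845 m.
P = 1/f = 1/(0.0845 m) = +11.8 D.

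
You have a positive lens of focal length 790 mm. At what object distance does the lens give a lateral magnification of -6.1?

m = −d_i/d_o ⇒ d_i = −m·d_o.
1/f = 1/d_o + 1/d_i = 1/d_o − 1/(m·d_o) = (1 − 1/m)/d_o, so d_o = f(1 − 1/m) = (790.0)(1 − 1/(-6.1)) = 920 mm.

920 mm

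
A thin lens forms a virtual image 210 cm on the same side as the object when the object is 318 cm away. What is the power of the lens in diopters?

Virtual image ⇒ d_i = −210 cm.
1/f = 1/d_o + 1/d_i = 1/(318) + 1/(-210) = -0.001617 cm⁻¹.
f = -618.3 cm = -6.183 m, so P = 1/f = -0.162 D.

P = -0.162 D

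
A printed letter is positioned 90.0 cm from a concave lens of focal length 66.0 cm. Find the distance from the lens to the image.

38.1 cm

For a concave lens, f = -66.0 cm.
Lens equation: 1/v = 1/f − 1/u = 1/(-66.00) − 1/(90.0) = -0.01515 − 0.01111 = -0.02626, so v = -38.1 cm.
The image is virtual, upright and reduced, on the same side as the object.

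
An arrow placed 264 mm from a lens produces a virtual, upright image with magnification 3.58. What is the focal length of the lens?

f = 366 mm (converging)

m = −d_i/d_o ⇒ d_i = −m·d_o = −(+3.58)·(264) = -945.1 mm.
1/f = 1/d_o + 1/d_i = 1/(264) + 1/(-945.1) = 0.002730, so f = 366 mm.
Since f is positive, the lens is converging.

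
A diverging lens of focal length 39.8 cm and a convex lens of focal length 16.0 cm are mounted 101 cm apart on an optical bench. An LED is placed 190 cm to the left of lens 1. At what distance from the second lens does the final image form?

Lens 1 is diverging, so f₁ = −39.8 cm.
Lens 1: 1/d_i1 = 1/f₁ − 1/d_o1 = 1/(-39.8) − 1/(190) = -0.03039, so d_i1 = -32.91 cm.
The intermediate image is 32.91 cm to the left of lens 1 (virtual), which is 101 − (-32.91) = 133.9 cm to the left of lens 2, so d_o2 = +133.9 cm.
Lens 2: 1/d_i2 = 1/f₂ − 1/d_o2 = 1/(16.0) − 1/(133.9) = 0.05503, so d_i2 = 18.2 cm.
The final image is real, 18.2 cm to the right of lens 2 (overall magnification ≈ -0.024).

18.2 cm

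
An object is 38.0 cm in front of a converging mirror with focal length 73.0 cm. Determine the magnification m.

m = +2.09

1/d_i = 1/f − 1/d_o = 1/(73.00) − 1/(38.0) = -0.01262, so d_i = -79.26 cm.
m = −d_i/d_o = −(-79.26)/(38.0) = +2.09.
The image is virtual, upright and enlarged, behind the mirror.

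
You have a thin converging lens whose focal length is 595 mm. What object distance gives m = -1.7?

945 mm

m = −d_i/d_o ⇒ d_i = −m·d_o.
1/f = 1/d_o + 1/d_i = 1/d_o − 1/(m·d_o) = (1 − 1/m)/d_o, so d_o = f(1 − 1/m) = (595.0)(1 − 1/(-1.7)) = 945 mm.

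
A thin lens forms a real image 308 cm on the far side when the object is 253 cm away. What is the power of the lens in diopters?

P = +0.720 D

d_i = +308 cm.
1/f = 1/d_o + 1/d_i = 1/(253) + 1/(308) = 0.007199 cm⁻¹.
f = 138.9 cm = 1.389 m, so P = 1/f = +0.720 D.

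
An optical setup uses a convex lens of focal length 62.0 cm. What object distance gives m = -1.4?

106 cm

m = −d_i/d_o ⇒ d_i = −m·d_o.
1/f = 1/d_o + 1/d_i = 1/d_o − 1/(m·d_o) = (1 − 1/m)/d_o, so d_o = f(1 − 1/m) = (62.00)(1 − 1/(-1.4)) = 106 cm.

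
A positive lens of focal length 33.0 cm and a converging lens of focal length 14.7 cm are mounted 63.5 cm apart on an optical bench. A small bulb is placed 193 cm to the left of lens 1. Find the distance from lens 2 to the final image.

Lens 1: 1/d_i1 = 1/f₁ − 1/d_o1 = 1/(33.0) − 1/(193) = 0.02512, so d_i1 = 39.81 cm.
The intermediate image is 39.81 cm to the right of lens 1, which is 63.5 − (39.81) = 23.69 cm to the left of lens 2, so d_o2 = +23.69 cm.
Lens 2: 1/d_i2 = 1/f₂ − 1/d_o2 = 1/(14.7) − 1/(23.69) = 0.02582, so d_i2 = 38.7 cm.
The final image is real, 38.7 cm to the right of lens 2 (overall magnification ≈ 0.34).

38.7 cm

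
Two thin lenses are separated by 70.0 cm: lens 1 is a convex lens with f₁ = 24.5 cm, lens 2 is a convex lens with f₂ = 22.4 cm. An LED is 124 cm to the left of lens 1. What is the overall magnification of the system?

m = +0.323

Lens 1: 1/d_i1 = 1/(24.5) − 1/(124) = 0.03275, so d_i1 = 30.53 cm; m₁ = −d_i1/d_o1 = -0.2462.
d_o2 = 70.0 − (30.53) = 39.47 cm.
Lens 2: 1/d_i2 = 1/(22.4) − 1/(39.47) = 0.01931, so d_i2 = 51.79 cm; m₂ = −d_i2/d_o2 = -1.312.
m = m₁·m₂ = (-0.2462)(-1.312) = +0.323.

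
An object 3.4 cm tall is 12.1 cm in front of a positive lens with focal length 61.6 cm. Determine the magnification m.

1/d_i = 1/f − 1/d_o = 1/(61.60) − 1/(12.1) = -0.06641, so d_i = -15.06 cm.
m = −d_i/d_o = −(-15.06)/(12.1) = +1.24.
The image is virtual, upright and enlarged, on the same side as the object.

m = +1.24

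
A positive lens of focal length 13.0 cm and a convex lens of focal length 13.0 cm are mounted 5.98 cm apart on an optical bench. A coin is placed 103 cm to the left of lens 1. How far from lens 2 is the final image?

Lens 1: 1/d_i1 = 1/f₁ − 1/d_o1 = 1/(13.0) − 1/(103) = 0.06721, so d_i1 = 14.88 cm.
The intermediate image is 14.88 cm to the right of lens 1, which lies 8.900 cm to the right of lens 2 — a virtual object — so d_o2 = −8.900 cm.
Lens 2: 1/d_i2 = 1/f₂ − 1/d_o2 = 1/(13.0) − 1/(-8.900) = 0.1893, so d_i2 = 5.28 cm.
The final image is real, 5.28 cm to the right of lens 2 (overall magnification ≈ -0.086).

5.28 cm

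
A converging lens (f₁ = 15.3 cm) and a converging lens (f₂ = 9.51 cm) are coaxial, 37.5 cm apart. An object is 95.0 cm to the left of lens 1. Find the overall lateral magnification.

m = +0.187

Lens 1: 1/d_i1 = 1/(15.3) − 1/(95.0) = 0.05483, so d_i1 = 18.24 cm; m₁ = −d_i1/d_o1 = -0.1920.
d_o2 = 37.5 − (18.24) = 19.26 cm.
Lens 2: 1/d_i2 = 1/(9.51) − 1/(19.26) = 0.05323, so d_i2 = 18.79 cm; m₂ = −d_i2/d_o2 = -0.9754.
m = m₁·m₂ = (-0.1920)(-0.9754) = +0.187.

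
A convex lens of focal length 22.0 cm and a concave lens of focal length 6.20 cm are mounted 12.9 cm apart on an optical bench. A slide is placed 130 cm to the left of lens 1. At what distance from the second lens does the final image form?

Lens 1: 1/d_i1 = 1/f₁ − 1/d_o1 = 1/(22.0) − 1/(130) = 0.03776, so d_i1 = 26.48 cm.
The intermediate image is 26.48 cm to the right of lens 1, which lies 13.58 cm to the right of lens 2 — a virtual object — so d_o2 = −13.58 cm.
Lens 2 is diverging, so f₂ = −6.20 cm.
Lens 2: 1/d_i2 = 1/f₂ − 1/d_o2 = 1/(-6.20) − 1/(-13.58) = -0.08765, so d_i2 = -11.4 cm.
The final image is virtual, 11.4 cm to the left of lens 2 (overall magnification ≈ 0.17).

11.4 cm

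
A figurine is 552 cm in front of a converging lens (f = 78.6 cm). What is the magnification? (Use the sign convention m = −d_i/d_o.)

m = -0.166

1/d_i = 1/f − 1/d_o = 1/(78.60) − 1/(552) = 0.01091, so d_i = 91.65 cm.
m = −d_i/d_o = −(91.65)/(552) = -0.166.
The image is real, inverted and reduced, on the far side of the lens.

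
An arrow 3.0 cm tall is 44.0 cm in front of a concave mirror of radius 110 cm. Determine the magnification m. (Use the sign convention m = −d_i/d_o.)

f = R/2 = 110/2 = 55.00 cm.
1/d_i = 1/f − 1/d_o = 1/(55.00) − 1/(44.0) = -0.004545, so d_i = -220.0 cm.
m = −d_i/d_o = −(-220.0)/(44.0) = +5.00.
The image is virtual, upright and enlarged, behind the mirror.

m = +5.00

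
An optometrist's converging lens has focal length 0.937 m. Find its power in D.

P = 1/f = 1/(0.937 m) = +1.07 D.

P = +1.07 D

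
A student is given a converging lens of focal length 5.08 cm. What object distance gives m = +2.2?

2.77 cm

m = −d_i/d_o ⇒ d_i = −m·d_o.
1/f = 1/d_o + 1/d_i = 1/d_o − 1/(m·d_o) = (1 − 1/m)/d_o, so d_o = f(1 − 1/m) = (5.080)(1 − 1/(+2.2)) = 2.77 cm.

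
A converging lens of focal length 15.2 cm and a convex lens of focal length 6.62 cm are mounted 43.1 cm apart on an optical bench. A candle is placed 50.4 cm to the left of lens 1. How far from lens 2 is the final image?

Lens 1: 1/d_i1 = 1/f₁ − 1/d_o1 = 1/(15.2) − 1/(50.4) = 0.04595, so d_i1 = 21.76 cm.
The intermediate image is 21.76 cm to the right of lens 1, which is 43.1 − (21.76) = 21.34 cm to the left of lens 2, so d_o2 = +21.34 cm.
Lens 2: 1/d_i2 = 1/f₂ − 1/d_o2 = 1/(6.62) − 1/(21.34) = 0.1042, so d_i2 = 9.60 cm.
The final image is real, 9.60 cm to the right of lens 2 (overall magnification ≈ 0.19).

9.60 cm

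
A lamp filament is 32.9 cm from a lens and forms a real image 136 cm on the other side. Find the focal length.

f = 26.5 cm (converging)

Real image ⇒ d_i = +136 cm.
1/f = 1/d_o + 1/d_i = 1/(32.9) + 1/(136) = 0.03775, so f = 26.5 cm.
Since f is positive, the lens is converging.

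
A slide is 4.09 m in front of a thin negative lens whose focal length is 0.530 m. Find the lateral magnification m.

For a negative lens, f = -0.530 m.
1/d_i = 1/f − 1/d_o = 1/(-0.5300) − 1/(4.09) = -2.131, so d_i = -0.4692 m.
m = −d_i/d_o = −(-0.4692)/(4.09) = +0.115.
The image is virtual, upright and reduced, on the same side as the object.

m = +0.115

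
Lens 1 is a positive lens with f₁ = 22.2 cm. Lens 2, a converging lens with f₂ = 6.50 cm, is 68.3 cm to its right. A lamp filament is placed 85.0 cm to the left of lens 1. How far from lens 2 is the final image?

7.83 cm

Lens 1: 1/d_i1 = 1/f₁ − 1/d_o1 = 1/(22.2) − 1/(85.0) = 0.03328, so d_i1 = 30.05 cm.
The intermediate image is 30.05 cm to the right of lens 1, which is 68.3 − (30.05) = 38.25 cm to the left of lens 2, so d_o2 = +38.25 cm.
Lens 2: 1/d_i2 = 1/f₂ − 1/d_o2 = 1/(6.50) − 1/(38.25) = 0.1277, so d_i2 = 7.83 cm.
The final image is real, 7.83 cm to the right of lens 2 (overall magnification ≈ 0.072).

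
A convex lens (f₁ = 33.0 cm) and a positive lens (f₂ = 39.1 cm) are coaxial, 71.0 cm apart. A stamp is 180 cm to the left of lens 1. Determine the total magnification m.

m = -1.03

Lens 1: 1/d_i1 = 1/(33.0) − 1/(180) = 0.02475, so d_i1 = 40.41 cm; m₁ = −d_i1/d_o1 = -0.2245.
d_o2 = 71.0 − (40.41) = 30.59 cm.
Lens 2: 1/d_i2 = 1/(39.1) − 1/(30.59) = -0.007115, so d_i2 = -140.5 cm; m₂ = −d_i2/d_o2 = +4.595.
m = m₁·m₂ = (-0.2245)(+4.595) = -1.03.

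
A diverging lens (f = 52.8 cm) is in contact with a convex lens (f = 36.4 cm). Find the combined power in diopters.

P = +0.853 D

P₁ = 1/f₁ = 1/(-0.528 m) = -1.894 D; P₂ = 1/f₂ = 1/(0.364 m) = +2.747 D.
For thin lenses in contact, P = P₁ + P₂ = (-1.894) + (+2.747) = +0.853 D.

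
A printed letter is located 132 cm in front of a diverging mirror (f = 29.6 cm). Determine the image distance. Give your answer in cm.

For a diverging mirror, f = -29.6 cm.
Mirror equation: 1/q = 1/f − 1/p = 1/(-29.60) − 1/(132) = -0.03378 − 0.007576 = -0.04136, so q = -24.2 cm.
The image is virtual, upright and reduced, behind the mirror.

24.2 cm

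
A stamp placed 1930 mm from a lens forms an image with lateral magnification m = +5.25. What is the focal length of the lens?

m = −d_i/d_o ⇒ d_i = −m·d_o = −(+5.25)·(1930) = -10130 mm.
1/f = 1/d_o + 1/d_i = 1/(1930) + 1/(-10130) = 0.0004194, so f = 2380 mm.
Since f is positive, the lens is converging.

f = 2380 mm (converging)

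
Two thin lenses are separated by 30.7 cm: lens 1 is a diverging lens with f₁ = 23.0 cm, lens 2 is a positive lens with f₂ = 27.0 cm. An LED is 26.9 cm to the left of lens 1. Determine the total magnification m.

m = -0.773

f₁ = −23.0 cm (diverging).
Lens 1: 1/d_i1 = 1/(-23.0) − 1/(26.9) = -0.08065, so d_i1 = -12.40 cm; m₁ = −d_i1/d_o1 = +0.4610.
d_o2 = 30.7 − (-12.40) = 43.10 cm.
Lens 2: 1/d_i2 = 1/(27.0) − 1/(43.10) = 0.01384, so d_i2 = 72.28 cm; m₂ = −d_i2/d_o2 = -1.677.
m = m₁·m₂ = (+0.4610)(-1.677) = -0.773.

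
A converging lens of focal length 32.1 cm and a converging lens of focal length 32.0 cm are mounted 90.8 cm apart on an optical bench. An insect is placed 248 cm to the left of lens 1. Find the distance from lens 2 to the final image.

78.7 cm

Lens 1: 1/d_i1 = 1/f₁ − 1/d_o1 = 1/(32.1) − 1/(248) = 0.02712, so d_i1 = 36.87 cm.
The intermediate image is 36.87 cm to the right of lens 1, which is 90.8 − (36.87) = 53.93 cm to the left of lens 2, so d_o2 = +53.93 cm.
Lens 2: 1/d_i2 = 1/f₂ − 1/d_o2 = 1/(32.0) − 1/(53.93) = 0.01271, so d_i2 = 78.7 cm.
The final image is real, 78.7 cm to the right of lens 2 (overall magnification ≈ 0.22).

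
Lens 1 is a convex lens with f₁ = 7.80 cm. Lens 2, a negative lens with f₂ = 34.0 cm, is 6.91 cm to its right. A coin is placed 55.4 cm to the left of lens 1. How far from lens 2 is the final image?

Lens 1: 1/d_i1 = 1/f₁ − 1/d_o1 = 1/(7.80) − 1/(55.4) = 0.1102, so d_i1 = 9.078 cm.
The intermediate image is 9.078 cm to the right of lens 1, which lies 2.168 cm to the right of lens 2 — a virtual object — so d_o2 = −2.168 cm.
Lens 2 is diverging, so f₂ = −34.0 cm.
Lens 2: 1/d_i2 = 1/f₂ − 1/d_o2 = 1/(-34.0) − 1/(-2.168) = 0.4318, so d_i2 = 2.32 cm.
The final image is real, 2.32 cm to the right of lens 2 (overall magnification ≈ -0.18).

2.32 cm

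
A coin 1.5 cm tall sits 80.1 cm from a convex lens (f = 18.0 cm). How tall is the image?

0.435 cm

1/d_i = 1/f − 1/d_o = 1/(18.00) − 1/(80.1) = 0.04307, so d_i = 23.22 cm.
m = −d_i/d_o = -0.2899.
|h_i| = |m|·h_o = 0.2899 × 1.5 = 0.435 cm. The image is real, inverted and reduced, on the far side of the lens.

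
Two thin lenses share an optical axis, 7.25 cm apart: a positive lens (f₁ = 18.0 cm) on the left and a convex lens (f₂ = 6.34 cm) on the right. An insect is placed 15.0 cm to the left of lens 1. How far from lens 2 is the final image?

6.78 cm

Lens 1: 1/d_i1 = 1/f₁ − 1/d_o1 = 1/(18.0) − 1/(15.0) = -0.01111, so d_i1 = -90.00 cm.
The intermediate image is 90.00 cm to the left of lens 1 (virtual), which is 7.25 − (-90.00) = 97.25 cm to the left of lens 2, so d_o2 = +97.25 cm.
Lens 2: 1/d_i2 = 1/f₂ − 1/d_o2 = 1/(6.34) − 1/(97.25) = 0.1474, so d_i2 = 6.78 cm.
The final image is real, 6.78 cm to the right of lens 2 (overall magnification ≈ -0.42).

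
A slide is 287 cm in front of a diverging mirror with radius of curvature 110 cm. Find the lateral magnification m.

m = +0.161

f = R/2 = 110/2 = 55.00 cm; for a diverging mirror, f = -55.00 cm.
1/d_i = 1/f − 1/d_o = 1/(-55.00) − 1/(287) = -0.02167, so d_i = -46.15 cm.
m = −d_i/d_o = −(-46.15)/(287) = +0.161.
The image is virtual, upright and reduced, behind the mirror.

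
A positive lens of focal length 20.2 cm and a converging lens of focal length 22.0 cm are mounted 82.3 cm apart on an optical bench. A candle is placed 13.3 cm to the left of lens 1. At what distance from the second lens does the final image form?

Lens 1: 1/d_i1 = 1/f₁ − 1/d_o1 = 1/(20.2) − 1/(13.3) = -0.02568, so d_i1 = -38.94 cm.
The intermediate image is 38.94 cm to the left of lens 1 (virtual), which is 82.3 − (-38.94) = 121.2 cm to the left of lens 2, so d_o2 = +121.2 cm.
Lens 2: 1/d_i2 = 1/f₂ − 1/d_o2 = 1/(22.0) − 1/(121.2) = 0.03720, so d_i2 = 26.9 cm.
The final image is real, 26.9 cm to the right of lens 2 (overall magnification ≈ -0.65).

26.9 cm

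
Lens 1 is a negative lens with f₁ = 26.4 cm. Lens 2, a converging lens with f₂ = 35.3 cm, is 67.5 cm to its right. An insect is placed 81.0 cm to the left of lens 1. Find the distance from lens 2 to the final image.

Lens 1 is diverging, so f₁ = −26.4 cm.
Lens 1: 1/d_i1 = 1/f₁ − 1/d_o1 = 1/(-26.4) − 1/(81.0) = -0.05022, so d_i1 = -19.91 cm.
The intermediate image is 19.91 cm to the left of lens 1 (virtual), which is 67.5 − (-19.91) = 87.41 cm to the left of lens 2, so d_o2 = +87.41 cm.
Lens 2: 1/d_i2 = 1/f₂ − 1/d_o2 = 1/(35.3) − 1/(87.41) = 0.01689, so d_i2 = 59.2 cm.
The final image is real, 59.2 cm to the right of lens 2 (overall magnification ≈ -0.17).

59.2 cm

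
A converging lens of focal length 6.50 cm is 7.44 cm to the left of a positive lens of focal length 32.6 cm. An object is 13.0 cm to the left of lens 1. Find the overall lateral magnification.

m = -0.854

Lens 1: 1/d_i1 = 1/(6.50) − 1/(13.0) = 0.07692, so d_i1 = 13.00 cm; m₁ = −d_i1/d_o1 = -1.000.
d_o2 = 7.44 − (13.00) = -5.560 cm (virtual object).
Lens 2: 1/d_i2 = 1/(32.6) − 1/(-5.560) = 0.2105, so d_i2 = 4.750 cm; m₂ = −d_i2/d_o2 = +0.8543.
m = m₁·m₂ = (-1.000)(+0.8543) = -0.854.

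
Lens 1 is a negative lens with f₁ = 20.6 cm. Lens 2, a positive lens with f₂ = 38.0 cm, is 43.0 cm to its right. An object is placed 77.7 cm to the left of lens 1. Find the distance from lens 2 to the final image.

106 cm

Lens 1 is diverging, so f₁ = −20.6 cm.
Lens 1: 1/d_i1 = 1/f₁ − 1/d_o1 = 1/(-20.6) − 1/(77.7) = -0.06141, so d_i1 = -16.28 cm.
The intermediate image is 16.28 cm to the left of lens 1 (virtual), which is 43.0 − (-16.28) = 59.28 cm to the left of lens 2, so d_o2 = +59.28 cm.
Lens 2: 1/d_i2 = 1/f₂ − 1/d_o2 = 1/(38.0) − 1/(59.28) = 0.009447, so d_i2 = 106 cm.
The final image is real, 106 cm to the right of lens 2 (overall magnification ≈ -0.37).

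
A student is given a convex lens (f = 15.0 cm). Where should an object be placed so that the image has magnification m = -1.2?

27.5 cm

m = −d_i/d_o ⇒ d_i = −m·d_o.
1/f = 1/d_o + 1/d_i = 1/d_o − 1/(m·d_o) = (1 − 1/m)/d_o, so d_o = f(1 − 1/m) = (15.00)(1 − 1/(-1.2)) = 27.5 cm.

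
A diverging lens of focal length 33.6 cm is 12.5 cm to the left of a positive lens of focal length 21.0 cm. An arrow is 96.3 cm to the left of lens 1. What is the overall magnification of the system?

f₁ = −33.6 cm (diverging).
Lens 1: 1/d_i1 = 1/(-33.6) − 1/(96.3) = -0.04015, so d_i1 = -24.91 cm; m₁ = −d_i1/d_o1 = +0.2587.
d_o2 = 12.5 − (-24.91) = 37.41 cm.
Lens 2: 1/d_i2 = 1/(21.0) − 1/(37.41) = 0.02089, so d_i2 = 47.87 cm; m₂ = −d_i2/d_o2 = -1.280.
m = m₁·m₂ = (+0.2587)(-1.280) = -0.331.

m = -0.331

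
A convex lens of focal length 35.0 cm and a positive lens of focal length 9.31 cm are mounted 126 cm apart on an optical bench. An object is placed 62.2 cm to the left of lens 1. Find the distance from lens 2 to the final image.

Lens 1: 1/d_i1 = 1/f₁ − 1/d_o1 = 1/(35.0) − 1/(62.2) = 0.01249, so d_i1 = 80.04 cm.
The intermediate image is 80.04 cm to the right of lens 1, which is 126 − (80.04) = 45.96 cm to the left of lens 2, so d_o2 = +45.96 cm.
Lens 2: 1/d_i2 = 1/f₂ − 1/d_o2 = 1/(9.31) − 1/(45.96) = 0.08565, so d_i2 = 11.7 cm.
The final image is real, 11.7 cm to the right of lens 2 (overall magnification ≈ 0.33).

11.7 cm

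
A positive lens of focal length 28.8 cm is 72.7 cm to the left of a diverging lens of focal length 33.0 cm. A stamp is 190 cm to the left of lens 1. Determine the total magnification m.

Lens 1: 1/d_i1 = 1/(28.8) − 1/(190) = 0.02946, so d_i1 = 33.95 cm; m₁ = −d_i1/d_o1 = -0.1787.
d_o2 = 72.7 − (33.95) = 38.75 cm.
f₂ = −33.0 cm (diverging).
Lens 2: 1/d_i2 = 1/(-33.0) − 1/(38.75) = -0.05611, so d_i2 = -17.82 cm; m₂ = −d_i2/d_o2 = +0.4599.
m = m₁·m₂ = (-0.1787)(+0.4599) = -0.0822.

m = -0.0822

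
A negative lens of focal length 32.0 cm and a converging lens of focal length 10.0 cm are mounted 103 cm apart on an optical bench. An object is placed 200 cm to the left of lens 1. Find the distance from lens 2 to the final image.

Lens 1 is diverging, so f₁ = −32.0 cm.
Lens 1: 1/d_i1 = 1/f₁ − 1/d_o1 = 1/(-32.0) − 1/(200) = -0.03625, so d_i1 = -27.59 cm.
The intermediate image is 27.59 cm to the left of lens 1 (virtual), which is 103 − (-27.59) = 130.6 cm to the left of lens 2, so d_o2 = +130.6 cm.
Lens 2: 1/d_i2 = 1/f₂ − 1/d_o2 = 1/(10.0) − 1/(130.6) = 0.09234, so d_i2 = 10.8 cm.
The final image is real, 10.8 cm to the right of lens 2 (overall magnification ≈ -0.011).

10.8 cm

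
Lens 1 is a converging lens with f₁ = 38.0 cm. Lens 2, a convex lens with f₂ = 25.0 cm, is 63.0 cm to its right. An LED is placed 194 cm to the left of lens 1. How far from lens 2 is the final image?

42.5 cm

Lens 1: 1/d_i1 = 1/f₁ − 1/d_o1 = 1/(38.0) − 1/(194) = 0.02116, so d_i1 = 47.26 cm.
The intermediate image is 47.26 cm to the right of lens 1, which is 63.0 − (47.26) = 15.74 cm to the left of lens 2, so d_o2 = +15.74 cm.
Lens 2: 1/d_i2 = 1/f₂ − 1/d_o2 = 1/(25.0) − 1/(15.74) = -0.02353, so d_i2 = -42.5 cm.
The final image is virtual, 42.5 cm to the left of lens 2 (overall magnification ≈ -0.66).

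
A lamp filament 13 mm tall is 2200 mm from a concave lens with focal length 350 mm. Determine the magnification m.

m = +0.137

For a concave lens, f = -350 mm.
1/d_i = 1/f − 1/d_o = 1/(-350.0) − 1/(2200) = -0.003312, so d_i = -302.0 mm.
m = −d_i/d_o = −(-302.0)/(2200) = +0.137.
The image is virtual, upright and reduced, on the same side as the object.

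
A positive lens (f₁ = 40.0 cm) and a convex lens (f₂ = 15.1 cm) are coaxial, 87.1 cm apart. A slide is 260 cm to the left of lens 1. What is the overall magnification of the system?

m = +0.111

Lens 1: 1/d_i1 = 1/(40.0) − 1/(260) = 0.02115, so d_i1 = 47.27 cm; m₁ = −d_i1/d_o1 = -0.1818.
d_o2 = 87.1 − (47.27) = 39.83 cm.
Lens 2: 1/d_i2 = 1/(15.1) − 1/(39.83) = 0.04112, so d_i2 = 24.32 cm; m₂ = −d_i2/d_o2 = -0.6106.
m = m₁·m₂ = (-0.1818)(-0.6106) = +0.111.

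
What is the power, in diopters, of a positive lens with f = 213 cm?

f = 213 cm = 2.13 m.
P = 1/f = 1/(2.13 m) = +0.469 D.

P = +0.469 D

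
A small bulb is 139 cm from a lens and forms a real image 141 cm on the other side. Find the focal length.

Real image ⇒ d_i = +141 cm.
1/f = 1/d_o + 1/d_i = 1/(139) + 1/(141) = 0.01429, so f = 70.0 cm.
Since f is positive, the lens is converging.

f = 70.0 cm (converging)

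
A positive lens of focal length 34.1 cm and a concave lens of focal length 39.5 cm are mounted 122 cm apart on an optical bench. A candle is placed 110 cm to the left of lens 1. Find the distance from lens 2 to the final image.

Lens 1: 1/d_i1 = 1/f₁ − 1/d_o1 = 1/(34.1) − 1/(110) = 0.02023, so d_i1 = 49.42 cm.
The intermediate image is 49.42 cm to the right of lens 1, which is 122 − (49.42) = 72.58 cm to the left of lens 2, so d_o2 = +72.58 cm.
Lens 2 is diverging, so f₂ = −39.5 cm.
Lens 2: 1/d_i2 = 1/f₂ − 1/d_o2 = 1/(-39.5) − 1/(72.58) = -0.03909, so d_i2 = -25.6 cm.
The final image is virtual, 25.6 cm to the left of lens 2 (overall magnification ≈ -0.16).

25.6 cm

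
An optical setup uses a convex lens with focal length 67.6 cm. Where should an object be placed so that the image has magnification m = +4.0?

m = −d_i/d_o ⇒ d_i = −m·d_o.
1/f = 1/d_o + 1/d_i = 1/d_o − 1/(m·d_o) = (1 − 1/m)/d_o, so d_o = f(1 − 1/m) = (67.60)(1 − 1/(+4.0)) = 50.7 cm.

50.7 cm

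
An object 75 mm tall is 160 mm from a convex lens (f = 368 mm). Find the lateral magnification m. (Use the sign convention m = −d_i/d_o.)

1/d_i = 1/f − 1/d_o = 1/(368.0) − 1/(160) = -0.003533, so d_i = -283.1 mm.
m = −d_i/d_o = −(-283.1)/(160) = +1.77.
The image is virtual, upright and enlarged, on the same side as the object.

m = +1.77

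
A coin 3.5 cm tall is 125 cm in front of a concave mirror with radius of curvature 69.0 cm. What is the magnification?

f = R/2 = 69.0/2 = 34.50 cm.
1/d_i = 1/f − 1/d_o = 1/(34.50) − 1/(125) = 0.02099, so d_i = 47.65 cm.
m = −d_i/d_o = −(47.65)/(125) = -0.381.
The image is real, inverted and reduced, in front of the mirror.

m = -0.381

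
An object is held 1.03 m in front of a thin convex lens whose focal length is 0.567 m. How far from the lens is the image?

1.26 m

Thin-lens equation: 1/s_i = 1/f − 1/s_o = 1/(0.5670) − 1/(1.03) = 1.764 − 0.9709 = 0.7928, so s_i = 1.26 m.
The image is real, inverted and enlarged, on the far side of the lens.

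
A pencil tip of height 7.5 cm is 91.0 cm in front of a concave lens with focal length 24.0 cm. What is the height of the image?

1.57 cm

For a concave lens, f = -24.0 cm.
1/d_i = 1/f − 1/d_o = 1/(-24.00) − 1/(91.0) = -0.05266, so d_i = -18.99 cm.
m = −d_i/d_o = +0.2087.
|h_i| = |m|·h_o = 0.2087 × 7.5 = 1.57 cm. The image is virtual, upright and reduced, on the same side as the object.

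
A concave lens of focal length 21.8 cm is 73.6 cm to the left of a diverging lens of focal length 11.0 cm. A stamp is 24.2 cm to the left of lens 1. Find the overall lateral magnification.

m = +0.0543

f₁ = −21.8 cm (diverging).
Lens 1: 1/d_i1 = 1/(-21.8) − 1/(24.2) = -0.08719, so d_i1 = -11.47 cm; m₁ = −d_i1/d_o1 = +0.4740.
d_o2 = 73.6 − (-11.47) = 85.07 cm.
f₂ = −11.0 cm (diverging).
Lens 2: 1/d_i2 = 1/(-11.0) − 1/(85.07) = -0.1027, so d_i2 = -9.741 cm; m₂ = −d_i2/d_o2 = +0.1145.
m = m₁·m₂ = (+0.4740)(+0.1145) = +0.0543.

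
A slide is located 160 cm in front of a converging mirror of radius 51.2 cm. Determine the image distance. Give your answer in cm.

30.5 cm

f = R/2 = 51.2/2 = 25.60 cm.
Mirror equation: 1/q = 1/f − 1/p = 1/(25.60) − 1/(160) = 0.03906 − 0.006250 = 0.03281, so q = 30.5 cm.
The image is real, inverted and reduced, in front of the mirror.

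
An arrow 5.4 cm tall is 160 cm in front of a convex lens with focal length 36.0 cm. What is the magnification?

m = -0.290

1/d_i = 1/f − 1/d_o = 1/(36.00) − 1/(160) = 0.02153, so d_i = 46.45 cm.
m = −d_i/d_o = −(46.45)/(160) = -0.290.
The image is real, inverted and reduced, on the far side of the lens.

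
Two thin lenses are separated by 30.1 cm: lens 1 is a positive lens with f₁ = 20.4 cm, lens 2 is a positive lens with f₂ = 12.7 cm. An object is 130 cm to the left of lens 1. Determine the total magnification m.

Lens 1: 1/d_i1 = 1/(20.4) − 1/(130) = 0.04133, so d_i1 = 24.20 cm; m₁ = −d_i1/d_o1 = -0.1862.
d_o2 = 30.1 − (24.20) = 5.900 cm.
Lens 2: 1/d_i2 = 1/(12.7) − 1/(5.900) = -0.09075, so d_i2 = -11.02 cm; m₂ = −d_i2/d_o2 = +1.868.
m = m₁·m₂ = (-0.1862)(+1.868) = -0.348.

m = -0.348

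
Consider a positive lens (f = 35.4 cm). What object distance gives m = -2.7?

48.5 cm

m = −d_i/d_o ⇒ d_i = −m·d_o.
1/f = 1/d_o + 1/d_i = 1/d_o − 1/(m·d_o) = (1 − 1/m)/d_o, so d_o = f(1 − 1/m) = (35.40)(1 − 1/(-2.7)) = 48.5 cm.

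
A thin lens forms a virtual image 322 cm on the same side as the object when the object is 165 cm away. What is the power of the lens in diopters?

Virtual image ⇒ d_i = −322 cm.
1/f = 1/d_o + 1/d_i = 1/(165) + 1/(-322) = 0.002955 cm⁻¹.
f = 338.4 cm = 3.384 m, so P = 1/f = +0.296 D.

P = +0.296 D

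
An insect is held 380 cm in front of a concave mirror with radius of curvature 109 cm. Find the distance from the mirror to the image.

f = R/2 = 109/2 = 54.50 cm.
Mirror equation: 1/d_i = 1/f − 1/d_o = 1/(54.50) − 1/(380) = 0.01835 − 0.002632 = 0.01572, so d_i = 63.6 cm.
The image is real, inverted and reduced, in front of the mirror.

63.6 cm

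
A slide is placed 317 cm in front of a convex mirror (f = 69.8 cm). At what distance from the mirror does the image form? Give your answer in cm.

57.2 cm

For a convex mirror, f = -69.8 cm.
Mirror equation: 1/q = 1/f − 1/p = 1/(-69.80) − 1/(317) = -0.01433 − 0.003155 = -0.01748, so q = -57.2 cm.
The image is virtual, upright and reduced, behind the mirror.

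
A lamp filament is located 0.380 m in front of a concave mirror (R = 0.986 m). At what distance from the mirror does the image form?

f = R/2 = 0.986/2 = 0.4930 m.
Mirror equation: 1/d_i = 1/f − 1/d_o = 1/(0.4930) − 1/(0.380) = 2.028 − 2.632 = -0.6032, so d_i = -1.66 m.
The image is virtual, upright and enlarged, behind the mirror.

1.66 m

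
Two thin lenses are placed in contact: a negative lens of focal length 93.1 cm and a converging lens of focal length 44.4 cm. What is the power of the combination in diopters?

P = +1.18 D

P₁ = 1/f₁ = 1/(-0.931 m) = -1.074 D; P₂ = 1/f₂ = 1/(0.444 m) = +2.252 D.
For thin lenses in contact, P = P₁ + P₂ = (-1.074) + (+2.252) = +1.18 D.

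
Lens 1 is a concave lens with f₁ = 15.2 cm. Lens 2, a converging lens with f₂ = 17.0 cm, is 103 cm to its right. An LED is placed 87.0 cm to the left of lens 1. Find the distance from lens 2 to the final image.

Lens 1 is diverging, so f₁ = −15.2 cm.
Lens 1: 1/d_i1 = 1/f₁ − 1/d_o1 = 1/(-15.2) − 1/(87.0) = -0.07728, so d_i1 = -12.94 cm.
The intermediate image is 12.94 cm to the left of lens 1 (virtual), which is 103 − (-12.94) = 115.9 cm to the left of lens 2, so d_o2 = +115.9 cm.
Lens 2: 1/d_i2 = 1/f₂ − 1/d_o2 = 1/(17.0) − 1/(115.9) = 0.05020, so d_i2 = 19.9 cm.
The final image is real, 19.9 cm to the right of lens 2 (overall magnification ≈ -0.026).

19.9 cm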